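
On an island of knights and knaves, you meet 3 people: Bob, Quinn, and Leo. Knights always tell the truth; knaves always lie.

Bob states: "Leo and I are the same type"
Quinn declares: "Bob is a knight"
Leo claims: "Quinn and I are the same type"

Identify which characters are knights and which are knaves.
Bob is a knight.
Quinn is a knight.
Leo is a knight.

Verification:
- Bob (knight) says "Leo and I are the same type" - this is TRUE because Bob is a knight and Leo is a knight.
- Quinn (knight) says "Bob is a knight" - this is TRUE because Bob is a knight.
- Leo (knight) says "Quinn and I are the same type" - this is TRUE because Leo is a knight and Quinn is a knight.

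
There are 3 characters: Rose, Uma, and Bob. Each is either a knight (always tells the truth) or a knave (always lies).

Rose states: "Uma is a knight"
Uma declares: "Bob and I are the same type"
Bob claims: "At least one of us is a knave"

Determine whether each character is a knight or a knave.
Rose is a knave.
Uma is a knave.
Bob is a knight.

Verification:
- Rose (knave) says "Uma is a knight" - this is FALSE (a lie) because Uma is a knave.
- Uma (knave) says "Bob and I are the same type" - this is FALSE (a lie) because Uma is a knave and Bob is a knight.
- Bob (knight) says "At least one of us is a knave" - this is TRUE because Rose and Uma are knaves.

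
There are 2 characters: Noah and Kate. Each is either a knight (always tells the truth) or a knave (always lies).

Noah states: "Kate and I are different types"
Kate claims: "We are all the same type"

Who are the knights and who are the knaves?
Noah is a knight.
Kate is a knave.

Verification:
- Noah (knight) says "Kate and I are different types" - this is TRUE because Noah is a knight and Kate is a knave.
- Kate (knave) says "We are all the same type" - this is FALSE (a lie) because Noah is a knight and Kate is a knave.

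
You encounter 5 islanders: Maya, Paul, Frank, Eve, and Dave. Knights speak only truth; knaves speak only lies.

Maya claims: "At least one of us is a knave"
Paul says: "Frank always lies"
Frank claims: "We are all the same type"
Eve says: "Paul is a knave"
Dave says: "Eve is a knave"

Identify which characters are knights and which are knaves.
Maya is a knight.
Paul is a knight.
Frank is a knave.
Eve is a knave.
Dave is a knight.

Verification:
- Maya (knight) says "At least one of us is a knave" - this is TRUE because Frank and Eve are knaves.
- Paul (knight) says "Frank always lies" - this is TRUE because Frank is a knave.
- Frank (knave) says "We are all the same type" - this is FALSE (a lie) because Maya, Paul, and Dave are knights and Frank and Eve are knaves.
- Eve (knave) says "Paul is a knave" - this is FALSE (a lie) because Paul is a knight.
- Dave (knight) says "Eve is a knave" - this is TRUE because Eve is a knave.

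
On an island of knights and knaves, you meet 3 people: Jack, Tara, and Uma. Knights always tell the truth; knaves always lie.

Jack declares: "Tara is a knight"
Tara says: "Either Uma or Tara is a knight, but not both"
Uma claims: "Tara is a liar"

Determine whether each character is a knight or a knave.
Jack is a knight.
Tara is a knight.
Uma is a knave.

Verification:
- Jack (knight) says "Tara is a knight" - this is TRUE because Tara is a knight.
- Tara (knight) says "Either Uma or Tara is a knight, but not both" - this is TRUE because Uma is a knave and Tara is a knight.
- Uma (knave) says "Tara is a liar" - this is FALSE (a lie) because Tara is a knight.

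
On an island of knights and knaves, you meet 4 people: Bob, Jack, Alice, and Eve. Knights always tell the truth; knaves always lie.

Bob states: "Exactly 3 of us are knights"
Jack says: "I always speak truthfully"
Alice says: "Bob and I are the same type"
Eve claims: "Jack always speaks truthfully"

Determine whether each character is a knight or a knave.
Bob is a knight.
Jack is a knight.
Alice is a knave.
Eve is a knight.

Verification:
- Bob (knight) says "Exactly 3 of us are knights" - this is TRUE because there are 3 knights.
- Jack (knight) says "I always speak truthfully" - this is TRUE because Jack is a knight.
- Alice (knave) says "Bob and I are the same type" - this is FALSE (a lie) because Alice is a knave and Bob is a knight.
- Eve (knight) says "Jack always speaks truthfully" - this is TRUE because Jack is a knight.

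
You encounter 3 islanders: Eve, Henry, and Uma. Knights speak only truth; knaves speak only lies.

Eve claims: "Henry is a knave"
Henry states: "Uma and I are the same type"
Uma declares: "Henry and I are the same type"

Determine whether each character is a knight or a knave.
Eve is a knave.
Henry is a knight.
Uma is a knight.

Verification:
- Eve (knave) says "Henry is a knave" - this is FALSE (a lie) because Henry is a knight.
- Henry (knight) says "Uma and I are the same type" - this is TRUE because Henry is a knight and Uma is a knight.
- Uma (knight) says "Henry and I are the same type" - this is TRUE because Uma is a knight and Henry is a knight.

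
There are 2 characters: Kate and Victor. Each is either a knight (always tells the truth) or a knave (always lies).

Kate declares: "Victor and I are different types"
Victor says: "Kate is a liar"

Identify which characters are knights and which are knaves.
Kate is a knight.
Victor is a knave.

Verification:
- Kate (knight) says "Victor and I are different types" - this is TRUE because Kate is a knight and Victor is a knave.
- Victor (knave) says "Kate is a liar" - this is FALSE (a lie) because Kate is a knight.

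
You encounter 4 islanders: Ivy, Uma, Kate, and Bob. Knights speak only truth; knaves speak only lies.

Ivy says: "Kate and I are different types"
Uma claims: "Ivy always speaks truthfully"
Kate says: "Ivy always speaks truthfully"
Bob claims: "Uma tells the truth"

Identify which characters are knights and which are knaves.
Ivy is a knave.
Uma is a knave.
Kate is a knave.
Bob is a knave.

Verification:
- Ivy (knave) says "Kate and I are different types" - this is FALSE (a lie) because Ivy is a knave and Kate is a knave.
- Uma (knave) says "Ivy always speaks truthfully" - this is FALSE (a lie) because Ivy is a knave.
- Kate (knave) says "Ivy always speaks truthfully" - this is FALSE (a lie) because Ivy is a knave.
- Bob (knave) says "Uma tells the truth" - this is FALSE (a lie) because Uma is a knave.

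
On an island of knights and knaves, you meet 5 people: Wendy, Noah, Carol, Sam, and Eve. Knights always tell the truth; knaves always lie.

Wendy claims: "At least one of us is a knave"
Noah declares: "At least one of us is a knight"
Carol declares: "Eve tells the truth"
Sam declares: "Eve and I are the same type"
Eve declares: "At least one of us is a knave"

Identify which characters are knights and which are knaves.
Wendy is a knight.
Noah is a knight.
Carol is a knight.
Sam is a knave.
Eve is a knight.

Verification:
- Wendy (knight) says "At least one of us is a knave" - this is TRUE because Sam is a knave.
- Noah (knight) says "At least one of us is a knight" - this is TRUE because Wendy, Noah, Carol, and Eve are knights.
- Carol (knight) says "Eve tells the truth" - this is TRUE because Eve is a knight.
- Sam (knave) says "Eve and I are the same type" - this is FALSE (a lie) because Sam is a knave and Eve is a knight.
- Eve (knight) says "At least one of us is a knave" - this is TRUE because Sam is a knave.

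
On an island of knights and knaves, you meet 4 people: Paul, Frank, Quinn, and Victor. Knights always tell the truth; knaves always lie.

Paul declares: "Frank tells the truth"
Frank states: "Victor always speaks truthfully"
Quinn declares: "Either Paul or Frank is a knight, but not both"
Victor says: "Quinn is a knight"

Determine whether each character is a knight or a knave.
Paul is a knave.
Frank is a knave.
Quinn is a knave.
Victor is a knave.

Verification:
- Paul (knave) says "Frank tells the truth" - this is FALSE (a lie) because Frank is a knave.
- Frank (knave) says "Victor always speaks truthfully" - this is FALSE (a lie) because Victor is a knave.
- Quinn (knave) says "Either Paul or Frank is a knight, but not both" - this is FALSE (a lie) because Paul is a knave and Frank is a knave.
- Victor (knave) says "Quinn is a knight" - this is FALSE (a lie) because Quinn is a knave.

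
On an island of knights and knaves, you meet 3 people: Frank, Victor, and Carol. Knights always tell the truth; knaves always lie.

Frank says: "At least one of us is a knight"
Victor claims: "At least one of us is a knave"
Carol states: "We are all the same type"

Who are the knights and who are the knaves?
Frank is a knight.
Victor is a knight.
Carol is a knave.

Verification:
- Frank (knight) says "At least one of us is a knight" - this is TRUE because Frank and Victor are knights.
- Victor (knight) says "At least one of us is a knave" - this is TRUE because Carol is a knave.
- Carol (knave) says "We are all the same type" - this is FALSE (a lie) because Frank and Victor are knights and Carol is a knave.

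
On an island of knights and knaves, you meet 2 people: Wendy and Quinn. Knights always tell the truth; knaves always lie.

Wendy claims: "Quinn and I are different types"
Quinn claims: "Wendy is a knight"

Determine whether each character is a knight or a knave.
Wendy is a knave.
Quinn is a knave.

Verification:
- Wendy (knave) says "Quinn and I are different types" - this is FALSE (a lie) because Wendy is a knave and Quinn is a knave.
- Quinn (knave) says "Wendy is a knight" - this is FALSE (a lie) because Wendy is a knave.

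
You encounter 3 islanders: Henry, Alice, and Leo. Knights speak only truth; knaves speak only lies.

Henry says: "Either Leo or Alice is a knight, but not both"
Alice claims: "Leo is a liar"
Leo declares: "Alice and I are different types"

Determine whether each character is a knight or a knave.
Henry is a knight.
Alice is a knave.
Leo is a knight.

Verification:
- Henry (knight) says "Either Leo or Alice is a knight, but not both" - this is TRUE because Leo is a knight and Alice is a knave.
- Alice (knave) says "Leo is a liar" - this is FALSE (a lie) because Leo is a knight.
- Leo (knight) says "Alice and I are different types" - this is TRUE because Leo is a knight and Alice is a knave.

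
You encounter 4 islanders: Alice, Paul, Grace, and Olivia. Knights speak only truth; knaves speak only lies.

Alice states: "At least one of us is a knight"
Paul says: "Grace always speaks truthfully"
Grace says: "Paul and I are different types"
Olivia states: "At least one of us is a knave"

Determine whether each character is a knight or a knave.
Alice is a knight.
Paul is a knave.
Grace is a knave.
Olivia is a knight.

Verification:
- Alice (knight) says "At least one of us is a knight" - this is TRUE because Alice and Olivia are knights.
- Paul (knave) says "Grace always speaks truthfully" - this is FALSE (a lie) because Grace is a knave.
- Grace (knave) says "Paul and I are different types" - this is FALSE (a lie) because Grace is a knave and Paul is a knave.
- Olivia (knight) says "At least one of us is a knave" - this is TRUE because Paul and Grace are knaves.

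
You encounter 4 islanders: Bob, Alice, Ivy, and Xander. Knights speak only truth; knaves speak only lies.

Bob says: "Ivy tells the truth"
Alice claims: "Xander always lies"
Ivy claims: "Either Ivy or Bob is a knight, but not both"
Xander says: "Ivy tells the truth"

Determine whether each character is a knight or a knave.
Bob is a knave.
Alice is a knight.
Ivy is a knave.
Xander is a knave.

Verification:
- Bob (knave) says "Ivy tells the truth" - this is FALSE (a lie) because Ivy is a knave.
- Alice (knight) says "Xander always lies" - this is TRUE because Xander is a knave.
- Ivy (knave) says "Either Ivy or Bob is a knight, but not both" - this is FALSE (a lie) because Ivy is a knave and Bob is a knave.
- Xander (knave) says "Ivy tells the truth" - this is FALSE (a lie) because Ivy is a knave.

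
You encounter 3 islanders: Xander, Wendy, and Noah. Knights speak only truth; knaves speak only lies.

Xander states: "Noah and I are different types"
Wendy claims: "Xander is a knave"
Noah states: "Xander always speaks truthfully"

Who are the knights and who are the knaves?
Xander is a knave.
Wendy is a knight.
Noah is a knave.

Verification:
- Xander (knave) says "Noah and I are different types" - this is FALSE (a lie) because Xander is a knave and Noah is a knave.
- Wendy (knight) says "Xander is a knave" - this is TRUE because Xander is a knave.
- Noah (knave) says "Xander always speaks truthfully" - this is FALSE (a lie) because Xander is a knave.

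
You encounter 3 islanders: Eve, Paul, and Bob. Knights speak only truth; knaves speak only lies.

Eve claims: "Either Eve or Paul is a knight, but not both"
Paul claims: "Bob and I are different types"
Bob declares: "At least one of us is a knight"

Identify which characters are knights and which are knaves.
Eve is a knave.
Paul is a knave.
Bob is a knave.

Verification:
- Eve (knave) says "Either Eve or Paul is a knight, but not both" - this is FALSE (a lie) because Eve is a knave and Paul is a knave.
- Paul (knave) says "Bob and I are different types" - this is FALSE (a lie) because Paul is a knave and Bob is a knave.
- Bob (knave) says "At least one of us is a knight" - this is FALSE (a lie) because no one is a knight.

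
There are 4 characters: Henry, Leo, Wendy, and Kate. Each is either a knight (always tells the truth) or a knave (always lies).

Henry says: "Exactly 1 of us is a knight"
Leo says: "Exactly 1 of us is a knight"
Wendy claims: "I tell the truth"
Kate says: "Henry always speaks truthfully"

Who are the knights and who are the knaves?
Henry is a knave.
Leo is a knave.
Wendy is a knave.
Kate is a knave.

Verification:
- Henry (knave) says "Exactly 1 of us is a knight" - this is FALSE (a lie) because there are 0 knights.
- Leo (knave) says "Exactly 1 of us is a knight" - this is FALSE (a lie) because there are 0 knights.
- Wendy (knave) says "I tell the truth" - this is FALSE (a lie) because Wendy is a knave.
- Kate (knave) says "Henry always speaks truthfully" - this is FALSE (a lie) because Henry is a knave.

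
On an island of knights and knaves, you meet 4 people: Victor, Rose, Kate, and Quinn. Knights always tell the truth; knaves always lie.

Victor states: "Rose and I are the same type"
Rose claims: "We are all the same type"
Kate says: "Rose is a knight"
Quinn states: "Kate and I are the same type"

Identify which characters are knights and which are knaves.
Victor is a knight.
Rose is a knight.
Kate is a knight.
Quinn is a knight.

Verification:
- Victor (knight) says "Rose and I are the same type" - this is TRUE because Victor is a knight and Rose is a knight.
- Rose (knight) says "We are all the same type" - this is TRUE because Victor, Rose, Kate, and Quinn are knights.
- Kate (knight) says "Rose is a knight" - this is TRUE because Rose is a knight.
- Quinn (knight) says "Kate and I are the same type" - this is TRUE because Quinn is a knight and Kate is a knight.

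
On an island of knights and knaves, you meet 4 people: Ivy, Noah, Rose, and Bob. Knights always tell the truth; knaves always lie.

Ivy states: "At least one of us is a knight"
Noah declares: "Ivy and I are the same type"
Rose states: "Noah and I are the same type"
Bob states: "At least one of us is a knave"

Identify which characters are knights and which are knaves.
Ivy is a knight.
Noah is a knight.
Rose is a knave.
Bob is a knight.

Verification:
- Ivy (knight) says "At least one of us is a knight" - this is TRUE because Ivy, Noah, and Bob are knights.
- Noah (knight) says "Ivy and I are the same type" - this is TRUE because Noah is a knight and Ivy is a knight.
- Rose (knave) says "Noah and I are the same type" - this is FALSE (a lie) because Rose is a knave and Noah is a knight.
- Bob (knight) says "At least one of us is a knave" - this is TRUE because Rose is a knave.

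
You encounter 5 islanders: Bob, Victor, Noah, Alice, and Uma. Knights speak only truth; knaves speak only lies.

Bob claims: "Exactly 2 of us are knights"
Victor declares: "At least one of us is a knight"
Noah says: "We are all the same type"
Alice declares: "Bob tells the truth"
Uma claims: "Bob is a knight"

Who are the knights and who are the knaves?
Bob is a knave.
Victor is a knight.
Noah is a knave.
Alice is a knave.
Uma is a knave.

Verification:
- Bob (knave) says "Exactly 2 of us are knights" - this is FALSE (a lie) because there are 1 knights.
- Victor (knight) says "At least one of us is a knight" - this is TRUE because Victor is a knight.
- Noah (knave) says "We are all the same type" - this is FALSE (a lie) because Victor is a knight and Bob, Noah, Alice, and Uma are knaves.
- Alice (knave) says "Bob tells the truth" - this is FALSE (a lie) because Bob is a knave.
- Uma (knave) says "Bob is a knight" - this is FALSE (a lie) because Bob is a knave.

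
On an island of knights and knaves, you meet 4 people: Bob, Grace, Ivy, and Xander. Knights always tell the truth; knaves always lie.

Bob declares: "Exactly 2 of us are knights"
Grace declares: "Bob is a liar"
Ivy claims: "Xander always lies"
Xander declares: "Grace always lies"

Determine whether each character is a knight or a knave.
Bob is a knight.
Grace is a knave.
Ivy is a knave.
Xander is a knight.

Verification:
- Bob (knight) says "Exactly 2 of us are knights" - this is TRUE because there are 2 knights.
- Grace (knave) says "Bob is a liar" - this is FALSE (a lie) because Bob is a knight.
- Ivy (knave) says "Xander always lies" - this is FALSE (a lie) because Xander is a knight.
- Xander (knight) says "Grace always lies" - this is TRUE because Grace is a knave.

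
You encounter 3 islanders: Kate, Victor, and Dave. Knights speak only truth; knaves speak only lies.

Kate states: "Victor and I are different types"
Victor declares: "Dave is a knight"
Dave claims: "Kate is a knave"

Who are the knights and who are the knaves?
Kate is a knight.
Victor is a knave.
Dave is a knave.

Verification:
- Kate (knight) says "Victor and I are different types" - this is TRUE because Kate is a knight and Victor is a knave.
- Victor (knave) says "Dave is a knight" - this is FALSE (a lie) because Dave is a knave.
- Dave (knave) says "Kate is a knave" - this is FALSE (a lie) because Kate is a knight.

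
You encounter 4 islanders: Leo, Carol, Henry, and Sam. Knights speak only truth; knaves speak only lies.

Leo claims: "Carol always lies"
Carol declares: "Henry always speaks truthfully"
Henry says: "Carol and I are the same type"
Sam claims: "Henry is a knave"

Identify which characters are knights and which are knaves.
Leo is a knave.
Carol is a knight.
Henry is a knight.
Sam is a knave.

Verification:
- Leo (knave) says "Carol always lies" - this is FALSE (a lie) because Carol is a knight.
- Carol (knight) says "Henry always speaks truthfully" - this is TRUE because Henry is a knight.
- Henry (knight) says "Carol and I are the same type" - this is TRUE because Henry is a knight and Carol is a knight.
- Sam (knave) says "Henry is a knave" - this is FALSE (a lie) because Henry is a knight.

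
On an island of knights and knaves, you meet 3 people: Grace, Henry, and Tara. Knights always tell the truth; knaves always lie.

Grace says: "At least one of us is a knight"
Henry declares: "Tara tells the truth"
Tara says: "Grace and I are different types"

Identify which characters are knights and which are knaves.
Grace is a knave.
Henry is a knave.
Tara is a knave.

Verification:
- Grace (knave) says "At least one of us is a knight" - this is FALSE (a lie) because no one is a knight.
- Henry (knave) says "Tara tells the truth" - this is FALSE (a lie) because Tara is a knave.
- Tara (knave) says "Grace and I are different types" - this is FALSE (a lie) because Tara is a knave and Grace is a knave.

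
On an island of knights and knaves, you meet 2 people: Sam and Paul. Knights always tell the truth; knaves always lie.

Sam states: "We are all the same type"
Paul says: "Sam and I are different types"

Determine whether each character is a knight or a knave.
Sam is a knave.
Paul is a knight.

Verification:
- Sam (knave) says "We are all the same type" - this is FALSE (a lie) because Paul is a knight and Sam is a knave.
- Paul (knight) says "Sam and I are different types" - this is TRUE because Paul is a knight and Sam is a knave.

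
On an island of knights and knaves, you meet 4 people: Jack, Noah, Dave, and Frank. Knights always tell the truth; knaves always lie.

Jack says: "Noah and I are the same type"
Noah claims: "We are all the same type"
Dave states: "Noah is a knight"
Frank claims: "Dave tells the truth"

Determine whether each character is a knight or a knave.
Jack is a knight.
Noah is a knight.
Dave is a knight.
Frank is a knight.

Verification:
- Jack (knight) says "Noah and I are the same type" - this is TRUE because Jack is a knight and Noah is a knight.
- Noah (knight) says "We are all the same type" - this is TRUE because Jack, Noah, Dave, and Frank are knights.
- Dave (knight) says "Noah is a knight" - this is TRUE because Noah is a knight.
- Frank (knight) says "Dave tells the truth" - this is TRUE because Dave is a knight.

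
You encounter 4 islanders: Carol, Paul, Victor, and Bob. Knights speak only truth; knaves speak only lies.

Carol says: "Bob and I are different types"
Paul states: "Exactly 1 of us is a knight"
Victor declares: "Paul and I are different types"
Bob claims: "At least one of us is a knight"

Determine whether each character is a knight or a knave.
Carol is a knave.
Paul is a knave.
Victor is a knave.
Bob is a knave.

Verification:
- Carol (knave) says "Bob and I are different types" - this is FALSE (a lie) because Carol is a knave and Bob is a knave.
- Paul (knave) says "Exactly 1 of us is a knight" - this is FALSE (a lie) because there are 0 knights.
- Victor (knave) says "Paul and I are different types" - this is FALSE (a lie) because Victor is a knave and Paul is a knave.
- Bob (knave) says "At least one of us is a knight" - this is FALSE (a lie) because no one is a knight.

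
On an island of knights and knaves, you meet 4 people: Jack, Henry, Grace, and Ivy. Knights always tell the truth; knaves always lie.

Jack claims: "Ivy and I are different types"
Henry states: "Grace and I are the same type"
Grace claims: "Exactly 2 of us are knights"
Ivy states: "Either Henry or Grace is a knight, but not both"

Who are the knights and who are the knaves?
Jack is a knave.
Henry is a knight.
Grace is a knight.
Ivy is a knave.

Verification:
- Jack (knave) says "Ivy and I are different types" - this is FALSE (a lie) because Jack is a knave and Ivy is a knave.
- Henry (knight) says "Grace and I are the same type" - this is TRUE because Henry is a knight and Grace is a knight.
- Grace (knight) says "Exactly 2 of us are knights" - this is TRUE because there are 2 knights.
- Ivy (knave) says "Either Henry or Grace is a knight, but not both" - this is FALSE (a lie) because Henry is a knight and Grace is a knight.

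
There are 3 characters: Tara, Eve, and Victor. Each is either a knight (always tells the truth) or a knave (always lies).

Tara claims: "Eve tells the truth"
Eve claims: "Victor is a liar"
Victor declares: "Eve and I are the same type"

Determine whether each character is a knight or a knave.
Tara is a knight.
Eve is a knight.
Victor is a knave.

Verification:
- Tara (knight) says "Eve tells the truth" - this is TRUE because Eve is a knight.
- Eve (knight) says "Victor is a liar" - this is TRUE because Victor is a knave.
- Victor (knave) says "Eve and I are the same type" - this is FALSE (a lie) because Victor is a knave and Eve is a knight.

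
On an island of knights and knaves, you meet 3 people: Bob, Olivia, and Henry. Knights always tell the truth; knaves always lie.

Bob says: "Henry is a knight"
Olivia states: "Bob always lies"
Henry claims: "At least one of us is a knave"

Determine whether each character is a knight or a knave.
Bob is a knight.
Olivia is a knave.
Henry is a knight.

Verification:
- Bob (knight) says "Henry is a knight" - this is TRUE because Henry is a knight.
- Olivia (knave) says "Bob always lies" - this is FALSE (a lie) because Bob is a knight.
- Henry (knight) says "At least one of us is a knave" - this is TRUE because Olivia is a knave.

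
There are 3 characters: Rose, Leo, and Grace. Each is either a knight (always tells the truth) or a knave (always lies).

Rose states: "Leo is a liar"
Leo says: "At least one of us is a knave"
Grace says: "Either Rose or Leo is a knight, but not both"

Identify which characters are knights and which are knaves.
Rose is a knave.
Leo is a knight.
Grace is a knight.

Verification:
- Rose (knave) says "Leo is a liar" - this is FALSE (a lie) because Leo is a knight.
- Leo (knight) says "At least one of us is a knave" - this is TRUE because Rose is a knave.
- Grace (knight) says "Either Rose or Leo is a knight, but not both" - this is TRUE because Rose is a knave and Leo is a knight.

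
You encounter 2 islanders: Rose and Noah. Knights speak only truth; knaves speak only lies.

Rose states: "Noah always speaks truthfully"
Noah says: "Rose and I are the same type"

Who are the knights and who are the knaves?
Rose is a knight.
Noah is a knight.

Verification:
- Rose (knight) says "Noah always speaks truthfully" - this is TRUE because Noah is a knight.
- Noah (knight) says "Rose and I are the same type" - this is TRUE because Noah is a knight and Rose is a knight.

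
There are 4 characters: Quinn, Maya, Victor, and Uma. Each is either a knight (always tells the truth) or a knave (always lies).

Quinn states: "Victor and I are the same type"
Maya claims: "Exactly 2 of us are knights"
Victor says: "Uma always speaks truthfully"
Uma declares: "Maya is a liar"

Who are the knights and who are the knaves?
Quinn is a knight.
Maya is a knave.
Victor is a knight.
Uma is a knight.

Verification:
- Quinn (knight) says "Victor and I are the same type" - this is TRUE because Quinn is a knight and Victor is a knight.
- Maya (knave) says "Exactly 2 of us are knights" - this is FALSE (a lie) because there are 3 knights.
- Victor (knight) says "Uma always speaks truthfully" - this is TRUE because Uma is a knight.
- Uma (knight) says "Maya is a liar" - this is TRUE because Maya is a knave.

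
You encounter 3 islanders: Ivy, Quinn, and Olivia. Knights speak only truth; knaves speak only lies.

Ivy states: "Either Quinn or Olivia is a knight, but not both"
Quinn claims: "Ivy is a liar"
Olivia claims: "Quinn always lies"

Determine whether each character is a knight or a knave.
Ivy is a knight.
Quinn is a knave.
Olivia is a knight.

Verification:
- Ivy (knight) says "Either Quinn or Olivia is a knight, but not both" - this is TRUE because Quinn is a knave and Olivia is a knight.
- Quinn (knave) says "Ivy is a liar" - this is FALSE (a lie) because Ivy is a knight.
- Olivia (knight) says "Quinn always lies" - this is TRUE because Quinn is a knave.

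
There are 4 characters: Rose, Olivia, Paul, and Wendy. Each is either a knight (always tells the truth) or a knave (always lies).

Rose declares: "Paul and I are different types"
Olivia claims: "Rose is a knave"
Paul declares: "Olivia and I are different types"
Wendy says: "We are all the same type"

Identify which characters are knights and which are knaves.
Rose is a knight.
Olivia is a knave.
Paul is a knave.
Wendy is a knave.

Verification:
- Rose (knight) says "Paul and I are different types" - this is TRUE because Rose is a knight and Paul is a knave.
- Olivia (knave) says "Rose is a knave" - this is FALSE (a lie) because Rose is a knight.
- Paul (knave) says "Olivia and I are different types" - this is FALSE (a lie) because Paul is a knave and Olivia is a knave.
- Wendy (knave) says "We are all the same type" - this is FALSE (a lie) because Rose is a knight and Olivia, Paul, and Wendy are knaves.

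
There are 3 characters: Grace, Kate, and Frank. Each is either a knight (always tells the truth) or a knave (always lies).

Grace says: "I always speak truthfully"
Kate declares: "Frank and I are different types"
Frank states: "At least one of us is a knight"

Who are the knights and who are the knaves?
Grace is a knave.
Kate is a knave.
Frank is a knave.

Verification:
- Grace (knave) says "I always speak truthfully" - this is FALSE (a lie) because Grace is a knave.
- Kate (knave) says "Frank and I are different types" - this is FALSE (a lie) because Kate is a knave and Frank is a knave.
- Frank (knave) says "At least one of us is a knight" - this is FALSE (a lie) because no one is a knight.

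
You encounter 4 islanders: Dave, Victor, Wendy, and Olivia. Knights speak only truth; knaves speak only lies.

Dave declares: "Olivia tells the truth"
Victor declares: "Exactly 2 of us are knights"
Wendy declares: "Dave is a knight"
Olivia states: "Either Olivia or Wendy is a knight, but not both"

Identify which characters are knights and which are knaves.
Dave is a knave.
Victor is a knave.
Wendy is a knave.
Olivia is a knave.

Verification:
- Dave (knave) says "Olivia tells the truth" - this is FALSE (a lie) because Olivia is a knave.
- Victor (knave) says "Exactly 2 of us are knights" - this is FALSE (a lie) because there are 0 knights.
- Wendy (knave) says "Dave is a knight" - this is FALSE (a lie) because Dave is a knave.
- Olivia (knave) says "Either Olivia or Wendy is a knight, but not both" - this is FALSE (a lie) because Olivia is a knave and Wendy is a knave.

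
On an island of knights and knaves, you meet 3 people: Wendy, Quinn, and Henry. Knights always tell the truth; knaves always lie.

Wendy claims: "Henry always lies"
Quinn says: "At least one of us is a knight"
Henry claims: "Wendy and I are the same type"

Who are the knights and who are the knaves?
Wendy is a knight.
Quinn is a knight.
Henry is a knave.

Verification:
- Wendy (knight) says "Henry always lies" - this is TRUE because Henry is a knave.
- Quinn (knight) says "At least one of us is a knight" - this is TRUE because Wendy and Quinn are knights.
- Henry (knave) says "Wendy and I are the same type" - this is FALSE (a lie) because Henry is a knave and Wendy is a knight.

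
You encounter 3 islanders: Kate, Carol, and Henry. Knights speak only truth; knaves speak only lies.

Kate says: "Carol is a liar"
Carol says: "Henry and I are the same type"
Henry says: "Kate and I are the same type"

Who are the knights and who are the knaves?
Kate is a knight.
Carol is a knave.
Henry is a knight.

Verification:
- Kate (knight) says "Carol is a liar" - this is TRUE because Carol is a knave.
- Carol (knave) says "Henry and I are the same type" - this is FALSE (a lie) because Carol is a knave and Henry is a knight.
- Henry (knight) says "Kate and I are the same type" - this is TRUE because Henry is a knight and Kate is a knight.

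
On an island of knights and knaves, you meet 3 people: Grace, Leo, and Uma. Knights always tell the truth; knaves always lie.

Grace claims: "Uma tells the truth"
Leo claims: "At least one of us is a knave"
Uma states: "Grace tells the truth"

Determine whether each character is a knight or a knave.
Grace is a knave.
Leo is a knight.
Uma is a knave.

Verification:
- Grace (knave) says "Uma tells the truth" - this is FALSE (a lie) because Uma is a knave.
- Leo (knight) says "At least one of us is a knave" - this is TRUE because Grace and Uma are knaves.
- Uma (knave) says "Grace tells the truth" - this is FALSE (a lie) because Grace is a knave.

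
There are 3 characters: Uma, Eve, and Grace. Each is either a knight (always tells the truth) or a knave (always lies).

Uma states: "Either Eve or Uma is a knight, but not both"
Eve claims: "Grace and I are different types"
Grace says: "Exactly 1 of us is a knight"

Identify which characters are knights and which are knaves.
Uma is a knave.
Eve is a knave.
Grace is a knave.

Verification:
- Uma (knave) says "Either Eve or Uma is a knight, but not both" - this is FALSE (a lie) because Eve is a knave and Uma is a knave.
- Eve (knave) says "Grace and I are different types" - this is FALSE (a lie) because Eve is a knave and Grace is a knave.
- Grace (knave) says "Exactly 1 of us is a knight" - this is FALSE (a lie) because there are 0 knights.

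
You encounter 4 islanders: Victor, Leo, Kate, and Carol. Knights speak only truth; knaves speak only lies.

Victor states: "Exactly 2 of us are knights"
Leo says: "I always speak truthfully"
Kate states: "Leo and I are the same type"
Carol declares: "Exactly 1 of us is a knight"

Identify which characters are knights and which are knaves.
Victor is a knight.
Leo is a knight.
Kate is a knave.
Carol is a knave.

Verification:
- Victor (knight) says "Exactly 2 of us are knights" - this is TRUE because there are 2 knights.
- Leo (knight) says "I always speak truthfully" - this is TRUE because Leo is a knight.
- Kate (knave) says "Leo and I are the same type" - this is FALSE (a lie) because Kate is a knave and Leo is a knight.
- Carol (knave) says "Exactly 1 of us is a knight" - this is FALSE (a lie) because there are 2 knights.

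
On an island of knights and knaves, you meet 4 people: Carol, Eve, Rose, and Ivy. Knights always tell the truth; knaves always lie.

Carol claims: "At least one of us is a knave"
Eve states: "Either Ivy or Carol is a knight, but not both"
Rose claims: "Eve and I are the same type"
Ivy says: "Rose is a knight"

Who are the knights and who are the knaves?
Carol is a knight.
Eve is a knight.
Rose is a knave.
Ivy is a knave.

Verification:
- Carol (knight) says "At least one of us is a knave" - this is TRUE because Rose and Ivy are knaves.
- Eve (knight) says "Either Ivy or Carol is a knight, but not both" - this is TRUE because Ivy is a knave and Carol is a knight.
- Rose (knave) says "Eve and I are the same type" - this is FALSE (a lie) because Rose is a knave and Eve is a knight.
- Ivy (knave) says "Rose is a knight" - this is FALSE (a lie) because Rose is a knave.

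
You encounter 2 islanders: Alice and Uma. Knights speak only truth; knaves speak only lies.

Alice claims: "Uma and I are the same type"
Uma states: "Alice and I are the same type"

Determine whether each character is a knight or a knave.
Alice is a knight.
Uma is a knight.

Verification:
- Alice (knight) says "Uma and I are the same type" - this is TRUE because Alice is a knight and Uma is a knight.
- Uma (knight) says "Alice and I are the same type" - this is TRUE because Uma is a knight and Alice is a knight.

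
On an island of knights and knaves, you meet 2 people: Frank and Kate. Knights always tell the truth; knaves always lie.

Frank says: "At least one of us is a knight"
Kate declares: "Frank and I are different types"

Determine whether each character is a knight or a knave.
Frank is a knave.
Kate is a knave.

Verification:
- Frank (knave) says "At least one of us is a knight" - this is FALSE (a lie) because no one is a knight.
- Kate (knave) says "Frank and I are different types" - this is FALSE (a lie) because Kate is a knave and Frank is a knave.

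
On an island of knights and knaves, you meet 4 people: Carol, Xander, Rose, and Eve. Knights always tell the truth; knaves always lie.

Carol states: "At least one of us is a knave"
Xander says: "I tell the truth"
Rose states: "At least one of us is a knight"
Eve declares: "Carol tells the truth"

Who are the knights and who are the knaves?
Carol is a knight.
Xander is a knave.
Rose is a knight.
Eve is a knight.

Verification:
- Carol (knight) says "At least one of us is a knave" - this is TRUE because Xander is a knave.
- Xander (knave) says "I tell the truth" - this is FALSE (a lie) because Xander is a knave.
- Rose (knight) says "At least one of us is a knight" - this is TRUE because Carol, Rose, and Eve are knights.
- Eve (knight) says "Carol tells the truth" - this is TRUE because Carol is a knight.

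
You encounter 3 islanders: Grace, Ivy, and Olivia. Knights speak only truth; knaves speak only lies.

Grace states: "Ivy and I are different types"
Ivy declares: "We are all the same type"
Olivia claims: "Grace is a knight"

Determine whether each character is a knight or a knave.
Grace is a knight.
Ivy is a knave.
Olivia is a knight.

Verification:
- Grace (knight) says "Ivy and I are different types" - this is TRUE because Grace is a knight and Ivy is a knave.
- Ivy (knave) says "We are all the same type" - this is FALSE (a lie) because Grace and Olivia are knights and Ivy is a knave.
- Olivia (knight) says "Grace is a knight" - this is TRUE because Grace is a knight.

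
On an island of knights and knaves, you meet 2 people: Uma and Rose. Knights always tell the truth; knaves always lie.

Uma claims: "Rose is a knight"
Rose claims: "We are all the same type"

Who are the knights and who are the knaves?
Uma is a knight.
Rose is a knight.

Verification:
- Uma (knight) says "Rose is a knight" - this is TRUE because Rose is a knight.
- Rose (knight) says "We are all the same type" - this is TRUE because Uma and Rose are knights.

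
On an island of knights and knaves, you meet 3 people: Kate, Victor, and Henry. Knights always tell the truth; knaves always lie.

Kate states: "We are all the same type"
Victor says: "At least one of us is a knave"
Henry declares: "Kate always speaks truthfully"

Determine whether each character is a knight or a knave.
Kate is a knave.
Victor is a knight.
Henry is a knave.

Verification:
- Kate (knave) says "We are all the same type" - this is FALSE (a lie) because Victor is a knight and Kate and Henry are knaves.
- Victor (knight) says "At least one of us is a knave" - this is TRUE because Kate and Henry are knaves.
- Henry (knave) says "Kate always speaks truthfully" - this is FALSE (a lie) because Kate is a knave.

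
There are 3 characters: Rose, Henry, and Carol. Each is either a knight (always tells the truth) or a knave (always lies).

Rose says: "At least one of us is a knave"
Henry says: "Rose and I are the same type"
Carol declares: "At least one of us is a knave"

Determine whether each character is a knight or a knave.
Rose is a knight.
Henry is a knave.
Carol is a knight.

Verification:
- Rose (knight) says "At least one of us is a knave" - this is TRUE because Henry is a knave.
- Henry (knave) says "Rose and I are the same type" - this is FALSE (a lie) because Henry is a knave and Rose is a knight.
- Carol (knight) says "At least one of us is a knave" - this is TRUE because Henry is a knave.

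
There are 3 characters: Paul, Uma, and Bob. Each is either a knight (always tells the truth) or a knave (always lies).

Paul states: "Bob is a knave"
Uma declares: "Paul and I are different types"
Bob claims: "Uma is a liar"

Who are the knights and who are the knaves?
Paul is a knave.
Uma is a knave.
Bob is a knight.

Verification:
- Paul (knave) says "Bob is a knave" - this is FALSE (a lie) because Bob is a knight.
- Uma (knave) says "Paul and I are different types" - this is FALSE (a lie) because Uma is a knave and Paul is a knave.
- Bob (knight) says "Uma is a liar" - this is TRUE because Uma is a knave.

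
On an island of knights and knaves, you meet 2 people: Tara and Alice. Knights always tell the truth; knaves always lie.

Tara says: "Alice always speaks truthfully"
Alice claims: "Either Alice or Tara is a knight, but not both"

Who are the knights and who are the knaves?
Tara is a knave.
Alice is a knave.

Verification:
- Tara (knave) says "Alice always speaks truthfully" - this is FALSE (a lie) because Alice is a knave.
- Alice (knave) says "Either Alice or Tara is a knight, but not both" - this is FALSE (a lie) because Alice is a knave and Tara is a knave.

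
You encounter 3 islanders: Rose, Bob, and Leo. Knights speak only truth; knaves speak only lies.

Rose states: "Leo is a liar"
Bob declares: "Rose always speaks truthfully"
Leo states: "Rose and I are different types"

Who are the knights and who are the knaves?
Rose is a knave.
Bob is a knave.
Leo is a knight.

Verification:
- Rose (knave) says "Leo is a liar" - this is FALSE (a lie) because Leo is a knight.
- Bob (knave) says "Rose always speaks truthfully" - this is FALSE (a lie) because Rose is a knave.
- Leo (knight) says "Rose and I are different types" - this is TRUE because Leo is a knight and Rose is a knave.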